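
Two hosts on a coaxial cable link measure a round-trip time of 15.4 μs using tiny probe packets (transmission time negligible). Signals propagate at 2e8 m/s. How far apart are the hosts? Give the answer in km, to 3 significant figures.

1.54 km

One-way propagation = RTT/2 = 7.7 μs.
d = s × t = 200000000 × 7.7e-06 = 1.54 km.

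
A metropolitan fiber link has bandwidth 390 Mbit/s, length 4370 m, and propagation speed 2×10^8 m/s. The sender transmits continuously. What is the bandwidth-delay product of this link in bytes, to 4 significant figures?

Propagation delay = 4370 / 200000000 = 2.185e-05 s.
BDP = R × t_prop = 390000000 × 2.185e-05 = 8521.5 bits.
In bytes: 8521.5/8 = 1065 bytes.

1065 bytes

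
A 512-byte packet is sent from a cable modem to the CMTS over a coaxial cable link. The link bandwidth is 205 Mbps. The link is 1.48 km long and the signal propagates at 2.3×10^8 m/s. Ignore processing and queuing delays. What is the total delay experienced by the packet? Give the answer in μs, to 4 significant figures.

L = 512 × 8 = 4096 bits.
Transmission delay = L/R = 4096 / 205000000 = 19.9805 μs.
Propagation delay = d/s = 1480 m / 2.3e+08 m/s = 6.43478 μs.
Total = 26.42 μs.

26.42 μs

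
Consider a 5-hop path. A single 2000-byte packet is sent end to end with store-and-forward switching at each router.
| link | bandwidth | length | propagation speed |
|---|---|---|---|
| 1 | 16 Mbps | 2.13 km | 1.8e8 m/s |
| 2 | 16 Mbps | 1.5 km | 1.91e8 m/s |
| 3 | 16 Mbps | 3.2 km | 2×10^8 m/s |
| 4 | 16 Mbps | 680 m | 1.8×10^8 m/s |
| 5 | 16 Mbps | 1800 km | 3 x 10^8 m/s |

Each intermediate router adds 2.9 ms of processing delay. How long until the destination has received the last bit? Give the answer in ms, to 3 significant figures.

L = 2000 × 8 = 16000 bits.
Transmission delay per hop = L/R = 16000/16000000 = 1 ms; 5 hops → 5 ms.
Propagation delays (d/s per hop): 0.0118333, 0.0078534, 0.016, 0.00377778, 6 ms; sum = 6.03946 ms.
Processing at 4 router(s): 4 × 2.9 ms = 11.6 ms.
End-to-end = 22.6 ms.

22.6 ms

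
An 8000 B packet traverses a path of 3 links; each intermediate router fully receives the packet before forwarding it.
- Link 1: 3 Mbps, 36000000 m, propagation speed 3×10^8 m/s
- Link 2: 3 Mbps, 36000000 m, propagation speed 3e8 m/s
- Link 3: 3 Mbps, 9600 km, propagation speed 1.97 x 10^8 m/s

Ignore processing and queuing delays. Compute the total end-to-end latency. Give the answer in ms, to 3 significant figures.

L = 8000 × 8 = 64000 bits.
Transmission delay per hop = L/R = 64000/3000000 = 21.3333 ms; 3 hops → 64 ms.
Propagation delays (d/s per hop): 120, 120, 48.731 ms; sum = 288.731 ms.
End-to-end = 353 ms.

353 ms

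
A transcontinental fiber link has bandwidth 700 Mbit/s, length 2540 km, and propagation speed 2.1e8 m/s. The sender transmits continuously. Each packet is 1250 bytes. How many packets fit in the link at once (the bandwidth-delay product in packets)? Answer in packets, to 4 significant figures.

846.7 packets

Propagation delay = 2540000 / 210000000 = 0.0120952 s.
BDP = R × t_prop = 700000000 × 0.0120952 = 8466670 bits.
In packets of 10000 bits: 846.7 packets.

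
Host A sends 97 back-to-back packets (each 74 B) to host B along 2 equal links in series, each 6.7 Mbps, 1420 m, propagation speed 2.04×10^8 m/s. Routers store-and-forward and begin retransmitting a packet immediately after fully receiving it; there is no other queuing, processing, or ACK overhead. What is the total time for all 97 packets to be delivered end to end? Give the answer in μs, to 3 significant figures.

8670 μs

Per-hop transmission t_tx = L/R = 592/6700000 = 88.3582 μs.
Per-hop propagation t_prop = 1420/204000000 = 6.96078 μs.
Pipeline fill: first packet needs 2·t_tx to clear all hops; remaining 96 packets each add one t_tx.
Total = (2+97-1)·t_tx + 2·t_prop = 98·88.3582 + 2·6.96078 = 8670 μs.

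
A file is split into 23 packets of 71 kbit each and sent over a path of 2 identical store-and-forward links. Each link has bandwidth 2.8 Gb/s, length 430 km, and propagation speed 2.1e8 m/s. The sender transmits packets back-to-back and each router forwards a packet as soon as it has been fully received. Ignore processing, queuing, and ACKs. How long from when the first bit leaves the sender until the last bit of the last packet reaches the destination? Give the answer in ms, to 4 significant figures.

Per-hop transmission t_tx = L/R = 71000/2800000000 = 0.0253571 ms.
Per-hop propagation t_prop = 430000/210000000 = 2.04762 ms.
Pipeline fill: first packet needs 2·t_tx to clear all hops; remaining 22 packets each add one t_tx.
Total = (2+23-1)·t_tx + 2·t_prop = 24·0.0253571 + 2·2.04762 = 4.704 ms.

4.704 ms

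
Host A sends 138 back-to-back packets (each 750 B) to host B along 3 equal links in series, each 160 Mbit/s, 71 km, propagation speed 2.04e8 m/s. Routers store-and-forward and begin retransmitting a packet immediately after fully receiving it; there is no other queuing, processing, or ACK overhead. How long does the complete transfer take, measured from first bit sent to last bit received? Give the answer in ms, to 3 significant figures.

6.29 ms

Per-hop transmission t_tx = L/R = 6000/160000000 = 0.0375 ms.
Per-hop propagation t_prop = 71000/204000000 = 0.348039 ms.
Pipeline fill: first packet needs 3·t_tx to clear all hops; remaining 137 packets each add one t_tx.
Total = (3+138-1)·t_tx + 3·t_prop = 140·0.0375 + 3·0.348039 = 6.29 ms.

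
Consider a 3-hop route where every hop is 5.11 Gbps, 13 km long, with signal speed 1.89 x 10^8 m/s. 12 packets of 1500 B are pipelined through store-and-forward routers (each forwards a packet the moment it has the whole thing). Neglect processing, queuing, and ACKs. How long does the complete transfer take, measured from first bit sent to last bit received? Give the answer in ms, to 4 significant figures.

Per-hop transmission t_tx = L/R = 12000/5110000000 = 0.00234834 ms.
Per-hop propagation t_prop = 13000/189000000 = 0.0687831 ms.
Pipeline fill: first packet needs 3·t_tx to clear all hops; remaining 11 packets each add one t_tx.
Total = (3+12-1)·t_tx + 3·t_prop = 14·0.00234834 + 3·0.0687831 = 0.2392 ms.

0.2392 ms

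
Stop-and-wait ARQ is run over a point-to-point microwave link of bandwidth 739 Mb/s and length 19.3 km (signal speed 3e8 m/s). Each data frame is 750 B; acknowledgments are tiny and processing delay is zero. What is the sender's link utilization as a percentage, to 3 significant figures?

t_tx = L/R = 6000/739000000 = 8.11908e-06 s.
t_prop = 19300/300000000 = 6.43333e-05 s; RTT = 0.000128667 s.
Cycle = t_tx + RTT = 0.000136786 s.
Utilization = t_tx / cycle = 8.11908e-06/0.000136786 = 5.94 %.

5.94 %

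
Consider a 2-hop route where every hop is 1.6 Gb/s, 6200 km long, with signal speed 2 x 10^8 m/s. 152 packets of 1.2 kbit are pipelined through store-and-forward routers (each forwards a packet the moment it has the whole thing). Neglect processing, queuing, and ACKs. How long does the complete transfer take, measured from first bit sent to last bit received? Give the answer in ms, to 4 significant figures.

62.11 ms

Per-hop transmission t_tx = L/R = 1200/1600000000 = 0.00075 ms.
Per-hop propagation t_prop = 6200000/200000000 = 31 ms.
Pipeline fill: first packet needs 2·t_tx to clear all hops; remaining 151 packets each add one t_tx.
Total = (2+152-1)·t_tx + 2·t_prop = 153·0.00075 + 2·31 = 62.11 ms.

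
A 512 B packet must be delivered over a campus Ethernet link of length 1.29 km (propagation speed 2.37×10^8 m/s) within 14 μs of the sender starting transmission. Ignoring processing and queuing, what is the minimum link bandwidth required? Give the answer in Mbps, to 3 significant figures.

479 Mbps

L = 4096 bits.
Propagation delay = 1290 / 237000000 = 5.44304 μs.
Transmission budget = 14 − 5.44304 = 8.55696 μs.
R ≥ L / t_tx = 4096 bits / 8.55696e-06 s = 479 Mbps.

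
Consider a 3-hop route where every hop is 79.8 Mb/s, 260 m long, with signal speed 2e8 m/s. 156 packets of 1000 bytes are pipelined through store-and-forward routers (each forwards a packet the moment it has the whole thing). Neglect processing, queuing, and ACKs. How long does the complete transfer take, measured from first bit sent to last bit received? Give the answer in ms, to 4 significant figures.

Per-hop transmission t_tx = L/R = 8000/79800000 = 0.100251 ms.
Per-hop propagation t_prop = 260/200000000 = 0.0013 ms.
Pipeline fill: first packet needs 3·t_tx to clear all hops; remaining 155 packets each add one t_tx.
Total = (3+156-1)·t_tx + 3·t_prop = 158·0.100251 + 3·0.0013 = 15.84 ms.

15.84 ms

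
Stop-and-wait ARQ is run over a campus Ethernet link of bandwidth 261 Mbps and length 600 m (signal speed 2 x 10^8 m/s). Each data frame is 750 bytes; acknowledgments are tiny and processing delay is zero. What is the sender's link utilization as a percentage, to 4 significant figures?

t_tx = L/R = 6000/261000000 = 2.29885e-05 s.
t_prop = 600/200000000 = 3e-06 s; RTT = 6e-06 s.
Cycle = t_tx + RTT = 2.89885e-05 s.
Utilization = t_tx / cycle = 2.29885e-05/2.89885e-05 = 79.30 %.

79.30 %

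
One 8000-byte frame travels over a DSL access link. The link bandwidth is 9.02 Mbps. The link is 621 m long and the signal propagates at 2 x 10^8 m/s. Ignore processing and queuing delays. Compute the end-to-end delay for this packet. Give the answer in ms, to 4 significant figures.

7.098 ms

L = 8000 × 8 = 64000 bits.
Transmission delay = L/R = 64000 / 9020000 = 7.09534 ms.
Propagation delay = d/s = 621 m / 200000000 m/s = 0.003105 ms.
Total = 7.098 ms.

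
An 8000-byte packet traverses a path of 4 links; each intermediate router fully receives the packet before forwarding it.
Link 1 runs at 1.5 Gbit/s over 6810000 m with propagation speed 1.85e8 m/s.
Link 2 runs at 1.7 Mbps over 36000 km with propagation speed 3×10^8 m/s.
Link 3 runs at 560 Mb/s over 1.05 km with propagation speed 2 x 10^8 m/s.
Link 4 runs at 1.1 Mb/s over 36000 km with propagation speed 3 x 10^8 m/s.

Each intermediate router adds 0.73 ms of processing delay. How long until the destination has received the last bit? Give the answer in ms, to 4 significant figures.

375.0 ms

L = 8000 × 8 = 64000 bits.
Transmission delays (L/R per hop): 0.0426667, 37.6471, 0.114286, 58.1818 ms; sum = 95.9858 ms.
Propagation delays (d/s per hop): 36.8108, 120, 0.00525, 120 ms; sum = 276.816 ms.
Processing at 3 router(s): 3 × 0.73 ms = 2.19 ms.
End-to-end = 375.0 ms.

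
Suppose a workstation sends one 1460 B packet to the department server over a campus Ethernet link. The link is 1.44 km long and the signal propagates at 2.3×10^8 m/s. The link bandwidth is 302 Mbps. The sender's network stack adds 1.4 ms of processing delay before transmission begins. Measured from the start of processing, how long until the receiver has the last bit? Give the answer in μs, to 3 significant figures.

L = 1460 × 8 = 11680 bits.
Transmission delay = L/R = 11680 / 302000000 = 38.6755 μs.
Propagation delay = d/s = 1440 m / 2.3e+08 m/s = 6.26087 μs.
Plus processing delay 1.4 ms = 1400 μs.
Total = 1440 μs.

1440 μs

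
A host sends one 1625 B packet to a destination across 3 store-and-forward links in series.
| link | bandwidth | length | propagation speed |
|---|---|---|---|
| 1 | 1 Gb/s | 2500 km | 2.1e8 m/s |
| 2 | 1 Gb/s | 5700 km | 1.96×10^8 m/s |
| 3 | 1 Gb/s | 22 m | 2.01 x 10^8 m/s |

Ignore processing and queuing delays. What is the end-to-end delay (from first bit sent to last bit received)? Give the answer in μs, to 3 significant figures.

41000 μs

L = 1625 × 8 = 13000 bits.
Transmission delay per hop = L/R = 13000/1000000000 = 13 μs; 3 hops → 39 μs.
Propagation delays (d/s per hop): 11904.8, 29081.6, 0.109453 μs; sum = 40986.5 μs.
End-to-end = 41000 μs.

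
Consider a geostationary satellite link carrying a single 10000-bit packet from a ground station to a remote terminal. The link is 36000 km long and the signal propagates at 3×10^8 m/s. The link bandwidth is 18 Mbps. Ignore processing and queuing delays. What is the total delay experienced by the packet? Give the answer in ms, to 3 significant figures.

121 ms

Transmission delay = L/R = 10000 / 18000000 = 0.555556 ms.
Propagation delay = d/s = 36000000 m / 300000000 m/s = 120 ms.
Total = 121 ms.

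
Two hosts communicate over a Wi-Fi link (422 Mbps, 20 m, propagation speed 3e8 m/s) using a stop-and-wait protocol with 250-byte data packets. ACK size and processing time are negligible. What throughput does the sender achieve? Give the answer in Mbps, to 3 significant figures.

t_tx = L/R = 2000/422000000 = 4.73934e-06 s.
t_prop = 20/300000000 = 6.66667e-08 s; RTT = 1.33333e-07 s.
Cycle = t_tx + RTT = 4.87267e-06 s.
Throughput = L / cycle = 2000 / 4.87267e-06 = 410 Mbps.

410 Mbps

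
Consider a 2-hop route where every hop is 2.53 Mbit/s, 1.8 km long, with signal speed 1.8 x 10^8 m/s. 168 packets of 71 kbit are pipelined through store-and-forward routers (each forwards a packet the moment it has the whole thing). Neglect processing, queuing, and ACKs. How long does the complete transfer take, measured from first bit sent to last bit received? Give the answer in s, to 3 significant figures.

4.74 s

Per-hop transmission t_tx = L/R = 71000/2530000 = 0.0280632 s.
Per-hop propagation t_prop = 1800/180000000 = 1e-05 s.
Pipeline fill: first packet needs 2·t_tx to clear all hops; remaining 167 packets each add one t_tx.
Total = (2+168-1)·t_tx + 2·t_prop = 169·0.0280632 + 2·1e-05 = 4.74 s.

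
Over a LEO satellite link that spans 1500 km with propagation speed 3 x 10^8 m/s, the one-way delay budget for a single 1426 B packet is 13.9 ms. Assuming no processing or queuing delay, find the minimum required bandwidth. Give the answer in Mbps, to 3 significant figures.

L = 11408 bits.
Propagation delay = 1500000 / 300000000 = 5 ms.
Transmission budget = 13.9 − 5 = 8.9 ms.
R ≥ L / t_tx = 11408 bits / 0.0089 s = 1.28 Mbps.

1.28 Mbps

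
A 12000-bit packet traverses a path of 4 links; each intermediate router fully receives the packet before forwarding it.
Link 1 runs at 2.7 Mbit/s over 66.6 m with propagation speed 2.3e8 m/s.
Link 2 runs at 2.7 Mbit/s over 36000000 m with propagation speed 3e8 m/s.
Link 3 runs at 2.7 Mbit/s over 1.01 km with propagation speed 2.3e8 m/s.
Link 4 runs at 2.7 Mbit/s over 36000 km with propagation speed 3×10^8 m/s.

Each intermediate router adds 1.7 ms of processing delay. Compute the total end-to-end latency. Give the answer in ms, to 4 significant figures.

262.9 ms

Transmission delay per hop = L/R = 12000/2700000 = 4.44444 ms; 4 hops → 17.7778 ms.
Propagation delays (d/s per hop): 0.000289565, 120, 0.0043913, 120 ms; sum = 240.005 ms.
Processing at 3 router(s): 3 × 1.7 ms = 5.1 ms.
End-to-end = 262.9 ms.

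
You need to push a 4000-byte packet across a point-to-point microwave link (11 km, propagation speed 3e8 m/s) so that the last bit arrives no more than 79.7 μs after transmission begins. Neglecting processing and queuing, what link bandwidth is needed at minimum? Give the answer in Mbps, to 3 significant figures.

744 Mbps

L = 32000 bits.
Propagation delay = 11000 / 300000000 = 36.6667 μs.
Transmission budget = 79.7 − 36.6667 = 43.0333 μs.
R ≥ L / t_tx = 32000 bits / 4.30333e-05 s = 744 Mbps.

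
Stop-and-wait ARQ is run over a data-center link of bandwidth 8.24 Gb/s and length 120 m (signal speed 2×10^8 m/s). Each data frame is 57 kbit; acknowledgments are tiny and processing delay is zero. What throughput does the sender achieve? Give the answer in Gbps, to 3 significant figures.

t_tx = L/R = 57000/8240000000 = 6.91748e-06 s.
t_prop = 120/200000000 = 6e-07 s; RTT = 1.2e-06 s.
Cycle = t_tx + RTT = 8.11748e-06 s.
Throughput = L / cycle = 57000 / 8.11748e-06 = 7.02 Gbps.

7.02 Gbps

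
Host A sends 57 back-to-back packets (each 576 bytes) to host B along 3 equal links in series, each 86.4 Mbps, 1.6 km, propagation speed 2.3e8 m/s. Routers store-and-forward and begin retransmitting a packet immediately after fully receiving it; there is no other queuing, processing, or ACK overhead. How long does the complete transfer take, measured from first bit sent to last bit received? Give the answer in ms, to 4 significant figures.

3.168 ms

Per-hop transmission t_tx = L/R = 4608/86400000 = 0.0533333 ms.
Per-hop propagation t_prop = 1600/2.3e+08 = 0.00695652 ms.
Pipeline fill: first packet needs 3·t_tx to clear all hops; remaining 56 packets each add one t_tx.
Total = (3+57-1)·t_tx + 3·t_prop = 59·0.0533333 + 3·0.00695652 = 3.168 ms.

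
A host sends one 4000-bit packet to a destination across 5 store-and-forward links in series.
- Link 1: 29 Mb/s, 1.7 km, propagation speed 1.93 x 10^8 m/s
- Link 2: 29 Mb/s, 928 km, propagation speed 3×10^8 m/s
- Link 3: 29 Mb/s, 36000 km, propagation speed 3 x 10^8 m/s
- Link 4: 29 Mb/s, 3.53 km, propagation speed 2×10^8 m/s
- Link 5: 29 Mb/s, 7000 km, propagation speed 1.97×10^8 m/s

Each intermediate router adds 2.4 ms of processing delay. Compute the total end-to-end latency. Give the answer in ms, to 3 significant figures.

169 ms

Transmission delay per hop = L/R = 4000/29000000 = 0.137931 ms; 5 hops → 0.689655 ms.
Propagation delays (d/s per hop): 0.00880829, 3.09333, 120, 0.01765, 35.533 ms; sum = 158.653 ms.
Processing at 4 router(s): 4 × 2.4 ms = 9.6 ms.
End-to-end = 169 ms.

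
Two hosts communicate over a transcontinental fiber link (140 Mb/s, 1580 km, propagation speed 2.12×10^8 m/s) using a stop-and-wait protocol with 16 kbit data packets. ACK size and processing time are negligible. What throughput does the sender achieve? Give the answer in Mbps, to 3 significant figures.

1.07 Mbps

t_tx = L/R = 16000/140000000 = 0.000114286 s.
t_prop = 1580000/212000000 = 0.00745283 s; RTT = 0.0149057 s.
Cycle = t_tx + RTT = 0.0150199 s.
Throughput = L / cycle = 16000 / 0.0150199 = 1.07 Mbps.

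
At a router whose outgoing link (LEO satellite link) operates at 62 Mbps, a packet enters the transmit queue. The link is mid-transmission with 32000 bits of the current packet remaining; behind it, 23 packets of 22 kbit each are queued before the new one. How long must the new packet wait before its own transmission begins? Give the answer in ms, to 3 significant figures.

8.68 ms

Each queued packet: L/R = 22000/62000000 = 0.354839 ms.
23 queued → 8.16129 ms.
Plus remaining 32000 bits of current packet: 0.516129 ms.
Queuing delay = 8.68 ms.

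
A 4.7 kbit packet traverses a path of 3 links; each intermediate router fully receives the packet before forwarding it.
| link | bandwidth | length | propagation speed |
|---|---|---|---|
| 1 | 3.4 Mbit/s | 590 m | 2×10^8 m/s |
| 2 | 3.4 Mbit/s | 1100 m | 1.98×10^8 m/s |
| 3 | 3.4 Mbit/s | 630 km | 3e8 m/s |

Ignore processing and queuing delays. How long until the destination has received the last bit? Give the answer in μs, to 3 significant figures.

6260 μs

L = 4700 bits.
Transmission delay per hop = L/R = 4700/3400000 = 1382.35 μs; 3 hops → 4147.06 μs.
Propagation delays (d/s per hop): 2.95, 5.55556, 2100 μs; sum = 2108.51 μs.
End-to-end = 6260 μs.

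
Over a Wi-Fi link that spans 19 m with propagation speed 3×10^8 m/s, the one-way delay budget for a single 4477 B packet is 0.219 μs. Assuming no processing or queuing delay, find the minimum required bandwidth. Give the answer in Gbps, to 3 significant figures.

L = 35816 bits.
Propagation delay = 19 / 300000000 = 0.0633333 μs.
Transmission budget = 0.219 − 0.0633333 = 0.155667 μs.
R ≥ L / t_tx = 35816 bits / 1.55667e-07 s = 230 Gbps.

230 Gbps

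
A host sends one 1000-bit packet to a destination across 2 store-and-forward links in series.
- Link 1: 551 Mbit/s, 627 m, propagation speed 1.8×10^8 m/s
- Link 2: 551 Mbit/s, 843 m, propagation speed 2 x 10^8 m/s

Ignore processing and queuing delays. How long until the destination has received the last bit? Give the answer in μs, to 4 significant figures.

11.33 μs

Transmission delay per hop = L/R = 1000/551000000 = 1.81488 μs; 2 hops → 3.62976 μs.
Propagation delays (d/s per hop): 3.48333, 4.215 μs; sum = 7.69833 μs.
End-to-end = 11.33 μs.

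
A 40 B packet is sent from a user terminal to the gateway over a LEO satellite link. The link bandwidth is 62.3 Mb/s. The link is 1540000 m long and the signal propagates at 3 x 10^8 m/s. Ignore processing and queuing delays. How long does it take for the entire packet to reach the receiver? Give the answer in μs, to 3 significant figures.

L = 40 × 8 = 320 bits.
Transmission delay = L/R = 320 / 62300000 = 5.13644 μs.
Propagation delay = d/s = 1540000 m / 300000000 m/s = 5133.33 μs.
Total = 5140 μs.

5140 μs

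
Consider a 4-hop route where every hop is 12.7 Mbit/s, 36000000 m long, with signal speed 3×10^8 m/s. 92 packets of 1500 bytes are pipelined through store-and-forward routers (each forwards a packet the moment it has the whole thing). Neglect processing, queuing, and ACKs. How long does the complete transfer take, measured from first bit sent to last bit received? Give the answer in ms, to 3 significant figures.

Per-hop transmission t_tx = L/R = 12000/12700000 = 0.944882 ms.
Per-hop propagation t_prop = 36000000/300000000 = 120 ms.
Pipeline fill: first packet needs 4·t_tx to clear all hops; remaining 91 packets each add one t_tx.
Total = (4+92-1)·t_tx + 4·t_prop = 95·0.944882 + 4·120 = 570 ms.

570 ms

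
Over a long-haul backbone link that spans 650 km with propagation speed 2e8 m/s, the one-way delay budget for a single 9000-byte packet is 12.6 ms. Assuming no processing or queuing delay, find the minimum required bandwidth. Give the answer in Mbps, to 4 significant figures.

L = 72000 bits.
Propagation delay = 650000 / 200000000 = 3.25 ms.
Transmission budget = 12.6 − 3.25 = 9.35 ms.
R ≥ L / t_tx = 72000 bits / 0.00935 s = 7.701 Mbps.

7.701 Mbps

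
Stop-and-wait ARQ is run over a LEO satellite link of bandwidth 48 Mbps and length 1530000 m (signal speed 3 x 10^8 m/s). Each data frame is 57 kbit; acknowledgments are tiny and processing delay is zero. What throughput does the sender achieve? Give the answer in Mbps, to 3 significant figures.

t_tx = L/R = 57000/48000000 = 0.0011875 s.
t_prop = 1530000/300000000 = 0.0051 s; RTT = 0.0102 s.
Cycle = t_tx + RTT = 0.0113875 s.
Throughput = L / cycle = 57000 / 0.0113875 = 5.01 Mbps.

5.01 Mbps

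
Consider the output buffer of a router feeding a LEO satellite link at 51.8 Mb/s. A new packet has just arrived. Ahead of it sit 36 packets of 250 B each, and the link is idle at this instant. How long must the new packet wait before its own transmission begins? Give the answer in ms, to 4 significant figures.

1.390 ms

Each queued packet: L/R = 2000/51800000 = 0.03861 ms.
36 queued → 1.38996 ms.
Queuing delay = 1.390 ms.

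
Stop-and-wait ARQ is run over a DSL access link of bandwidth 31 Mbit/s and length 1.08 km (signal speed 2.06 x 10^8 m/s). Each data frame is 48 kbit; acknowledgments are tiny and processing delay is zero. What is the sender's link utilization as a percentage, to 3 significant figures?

t_tx = L/R = 48000/31000000 = 0.00154839 s.
t_prop = 1080/206000000 = 5.24272e-06 s; RTT = 1.04854e-05 s.
Cycle = t_tx + RTT = 0.00155887 s.
Utilization = t_tx / cycle = 0.00154839/0.00155887 = 99.3 %.

99.3 %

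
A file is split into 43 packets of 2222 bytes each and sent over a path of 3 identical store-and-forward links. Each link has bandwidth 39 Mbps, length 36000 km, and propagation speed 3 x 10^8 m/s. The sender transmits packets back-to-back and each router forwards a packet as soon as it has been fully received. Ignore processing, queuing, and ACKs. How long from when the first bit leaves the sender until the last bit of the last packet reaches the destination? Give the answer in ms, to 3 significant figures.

381 ms

Per-hop transmission t_tx = L/R = 17776/39000000 = 0.455795 ms.
Per-hop propagation t_prop = 36000000/300000000 = 120 ms.
Pipeline fill: first packet needs 3·t_tx to clear all hops; remaining 42 packets each add one t_tx.
Total = (3+43-1)·t_tx + 3·t_prop = 45·0.455795 + 3·120 = 381 ms.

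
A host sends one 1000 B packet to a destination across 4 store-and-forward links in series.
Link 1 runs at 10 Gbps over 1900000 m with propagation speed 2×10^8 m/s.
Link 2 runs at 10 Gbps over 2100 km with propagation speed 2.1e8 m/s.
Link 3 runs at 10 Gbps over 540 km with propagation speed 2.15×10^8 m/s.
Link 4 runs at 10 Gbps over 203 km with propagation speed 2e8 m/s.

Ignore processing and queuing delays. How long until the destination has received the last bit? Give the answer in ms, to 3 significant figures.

L = 1000 × 8 = 8000 bits.
Transmission delay per hop = L/R = 8000/10000000000 = 0.0008 ms; 4 hops → 0.0032 ms.
Propagation delays (d/s per hop): 9.5, 10, 2.51163, 1.015 ms; sum = 23.0266 ms.
End-to-end = 23.0 ms.

23.0 ms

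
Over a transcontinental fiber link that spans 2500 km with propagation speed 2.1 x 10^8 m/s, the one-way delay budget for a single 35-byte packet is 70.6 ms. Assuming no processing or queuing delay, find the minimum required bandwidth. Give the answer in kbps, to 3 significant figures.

4.77 kbps

L = 280 bits.
Propagation delay = 2500000 / 210000000 = 11.9048 ms.
Transmission budget = 70.6 − 11.9048 = 58.6952 ms.
R ≥ L / t_tx = 280 bits / 0.0586952 s = 4.77 kbps.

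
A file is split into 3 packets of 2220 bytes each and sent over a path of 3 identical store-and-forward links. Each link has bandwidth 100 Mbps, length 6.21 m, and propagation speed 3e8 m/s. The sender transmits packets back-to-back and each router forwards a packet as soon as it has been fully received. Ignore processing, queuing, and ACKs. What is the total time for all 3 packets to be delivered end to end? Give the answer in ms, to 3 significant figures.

0.888 ms

Per-hop transmission t_tx = L/R = 17760/100000000 = 0.1776 ms.
Per-hop propagation t_prop = 6.21/300000000 = 2.07e-05 ms.
Pipeline fill: first packet needs 3·t_tx to clear all hops; remaining 2 packets each add one t_tx.
Total = (3+3-1)·t_tx + 3·t_prop = 5·0.1776 + 3·2.07e-05 = 0.888 ms.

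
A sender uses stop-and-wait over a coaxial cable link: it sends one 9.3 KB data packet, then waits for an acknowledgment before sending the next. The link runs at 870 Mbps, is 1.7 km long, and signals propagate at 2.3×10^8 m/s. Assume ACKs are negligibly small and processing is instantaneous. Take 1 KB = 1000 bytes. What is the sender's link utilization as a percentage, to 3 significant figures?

t_tx = L/R = 74400/870000000 = 8.55172e-05 s.
t_prop = 1700/2.3e+08 = 7.3913e-06 s; RTT = 1.47826e-05 s.
Cycle = t_tx + RTT = 0.0001003 s.
Utilization = t_tx / cycle = 8.55172e-05/0.0001003 = 85.3 %.

85.3 %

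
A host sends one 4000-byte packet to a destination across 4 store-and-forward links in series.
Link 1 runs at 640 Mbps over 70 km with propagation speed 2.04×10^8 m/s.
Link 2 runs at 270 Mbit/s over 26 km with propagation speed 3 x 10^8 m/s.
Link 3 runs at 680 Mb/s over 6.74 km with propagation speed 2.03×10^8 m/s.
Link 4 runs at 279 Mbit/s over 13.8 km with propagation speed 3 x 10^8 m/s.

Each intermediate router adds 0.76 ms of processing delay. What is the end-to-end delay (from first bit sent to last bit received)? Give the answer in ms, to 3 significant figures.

L = 4000 × 8 = 32000 bits.
Transmission delays (L/R per hop): 0.05, 0.118519, 0.0470588, 0.114695 ms; sum = 0.330273 ms.
Propagation delays (d/s per hop): 0.343137, 0.0866667, 0.033202, 0.046 ms; sum = 0.509006 ms.
Processing at 3 router(s): 3 × 0.76 ms = 2.28 ms.
End-to-end = 3.12 ms.

3.12 ms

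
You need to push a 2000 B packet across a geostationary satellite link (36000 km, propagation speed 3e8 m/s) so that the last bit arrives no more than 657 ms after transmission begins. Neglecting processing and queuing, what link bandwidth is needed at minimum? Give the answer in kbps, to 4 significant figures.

29.80 kbps

L = 16000 bits.
Propagation delay = 36000000 / 300000000 = 120 ms.
Transmission budget = 657 − 120 = 537 ms.
R ≥ L / t_tx = 16000 bits / 0.537 s = 29.80 kbps.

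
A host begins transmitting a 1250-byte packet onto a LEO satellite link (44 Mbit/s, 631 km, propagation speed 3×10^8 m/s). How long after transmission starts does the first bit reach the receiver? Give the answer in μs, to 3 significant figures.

First bit experiences only propagation delay: d/s = 631000/300000000 = 2100 μs.

2100 μs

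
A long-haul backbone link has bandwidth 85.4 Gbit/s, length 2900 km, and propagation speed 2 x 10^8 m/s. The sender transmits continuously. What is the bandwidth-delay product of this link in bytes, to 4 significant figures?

Propagation delay = 2900000 / 200000000 = 0.0145 s.
BDP = R × t_prop = 85400000000 × 0.0145 = 1238300000 bits.
In bytes: 1238300000/8 = 154800000 bytes.

154800000 bytes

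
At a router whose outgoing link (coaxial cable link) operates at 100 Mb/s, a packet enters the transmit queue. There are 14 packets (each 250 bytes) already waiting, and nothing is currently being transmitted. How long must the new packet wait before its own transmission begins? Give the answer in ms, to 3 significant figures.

0.280 ms

Each queued packet: L/R = 2000/100000000 = 0.02 ms.
14 queued → 0.28 ms.
Queuing delay = 0.280 ms.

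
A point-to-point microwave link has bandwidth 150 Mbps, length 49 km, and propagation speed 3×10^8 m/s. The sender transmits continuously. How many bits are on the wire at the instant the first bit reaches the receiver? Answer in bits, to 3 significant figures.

Propagation delay = 49000 / 300000000 = 0.000163333 s.
BDP = R × t_prop = 150000000 × 0.000163333 = 24500 bits.

24500 bits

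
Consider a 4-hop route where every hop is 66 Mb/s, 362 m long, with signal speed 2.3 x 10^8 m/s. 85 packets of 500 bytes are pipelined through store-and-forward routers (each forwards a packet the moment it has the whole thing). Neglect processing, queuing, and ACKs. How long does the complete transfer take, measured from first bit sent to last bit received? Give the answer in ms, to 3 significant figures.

Per-hop transmission t_tx = L/R = 4000/66000000 = 0.0606061 ms.
Per-hop propagation t_prop = 362/2.3e+08 = 0.00157391 ms.
Pipeline fill: first packet needs 4·t_tx to clear all hops; remaining 84 packets each add one t_tx.
Total = (4+85-1)·t_tx + 4·t_prop = 88·0.0606061 + 4·0.00157391 = 5.34 ms.

5.34 ms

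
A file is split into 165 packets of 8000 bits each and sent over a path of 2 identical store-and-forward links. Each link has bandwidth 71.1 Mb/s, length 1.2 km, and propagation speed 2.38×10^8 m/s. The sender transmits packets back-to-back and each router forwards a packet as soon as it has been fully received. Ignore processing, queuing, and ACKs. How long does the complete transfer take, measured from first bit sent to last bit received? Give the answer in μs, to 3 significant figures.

Per-hop transmission t_tx = L/R = 8000/71100000 = 112.518 μs.
Per-hop propagation t_prop = 1200/238000000 = 5.04202 μs.
Pipeline fill: first packet needs 2·t_tx to clear all hops; remaining 164 packets each add one t_tx.
Total = (2+165-1)·t_tx + 2·t_prop = 166·112.518 + 2·5.04202 = 18700 μs.

18700 μs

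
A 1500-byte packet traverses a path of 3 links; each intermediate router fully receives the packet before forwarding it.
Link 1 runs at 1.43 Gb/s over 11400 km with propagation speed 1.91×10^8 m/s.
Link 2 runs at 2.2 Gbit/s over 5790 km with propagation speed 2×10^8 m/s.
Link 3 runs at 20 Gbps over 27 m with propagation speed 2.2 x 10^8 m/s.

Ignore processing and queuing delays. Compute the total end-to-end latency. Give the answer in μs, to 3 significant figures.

L = 1500 × 8 = 12000 bits.
Transmission delays (L/R per hop): 8.39161, 5.45455, 0.6 μs; sum = 14.4462 μs.
Propagation delays (d/s per hop): 59685.9, 28950, 0.122727 μs; sum = 88636 μs.
End-to-end = 88700 μs.

88700 μs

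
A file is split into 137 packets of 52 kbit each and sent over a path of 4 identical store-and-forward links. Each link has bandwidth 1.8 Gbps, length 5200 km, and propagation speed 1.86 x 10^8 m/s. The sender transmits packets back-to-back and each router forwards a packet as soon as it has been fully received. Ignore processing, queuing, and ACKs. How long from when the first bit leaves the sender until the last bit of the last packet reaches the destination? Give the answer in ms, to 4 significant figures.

115.9 ms

Per-hop transmission t_tx = L/R = 52000/1800000000 = 0.0288889 ms.
Per-hop propagation t_prop = 5200000/186000000 = 27.957 ms.
Pipeline fill: first packet needs 4·t_tx to clear all hops; remaining 136 packets each add one t_tx.
Total = (4+137-1)·t_tx + 4·t_prop = 140·0.0288889 + 4·27.957 = 115.9 ms.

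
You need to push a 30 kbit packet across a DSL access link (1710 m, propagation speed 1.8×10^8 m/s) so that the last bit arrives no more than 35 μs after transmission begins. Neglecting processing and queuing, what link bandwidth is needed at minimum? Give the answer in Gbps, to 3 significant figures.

Propagation delay = 1710 / 180000000 = 9.5 μs.
Transmission budget = 35 − 9.5 = 25.5 μs.
R ≥ L / t_tx = 30000 bits / 2.55e-05 s = 1.18 Gbps.

1.18 Gbps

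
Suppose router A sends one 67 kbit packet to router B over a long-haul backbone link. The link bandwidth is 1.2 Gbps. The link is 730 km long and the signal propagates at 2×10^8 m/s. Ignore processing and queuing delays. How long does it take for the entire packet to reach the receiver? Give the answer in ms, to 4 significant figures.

L = 67000 bits.
Transmission delay = L/R = 67000 / 1200000000 = 0.0558333 ms.
Propagation delay = d/s = 730000 m / 200000000 m/s = 3.65 ms.
Total = 3.706 ms.

3.706 ms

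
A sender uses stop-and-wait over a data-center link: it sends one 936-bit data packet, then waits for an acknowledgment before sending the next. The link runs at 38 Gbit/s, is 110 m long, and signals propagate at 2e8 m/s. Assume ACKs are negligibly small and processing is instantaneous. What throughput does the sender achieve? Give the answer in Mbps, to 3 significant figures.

832 Mbps

t_tx = L/R = 936/38000000000 = 2.46316e-08 s.
t_prop = 110/200000000 = 5.5e-07 s; RTT = 1.1e-06 s.
Cycle = t_tx + RTT = 1.12463e-06 s.
Throughput = L / cycle = 936 / 1.12463e-06 = 832 Mbps.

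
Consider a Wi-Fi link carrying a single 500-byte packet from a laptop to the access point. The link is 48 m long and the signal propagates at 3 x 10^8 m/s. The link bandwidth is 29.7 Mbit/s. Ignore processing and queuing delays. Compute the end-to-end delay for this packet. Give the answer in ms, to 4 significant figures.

0.1348 ms

L = 500 × 8 = 4000 bits.
Transmission delay = L/R = 4000 / 29700000 = 0.13468 ms.
Propagation delay = d/s = 48 m / 300000000 m/s = 0.00016 ms.
Total = 0.1348 ms.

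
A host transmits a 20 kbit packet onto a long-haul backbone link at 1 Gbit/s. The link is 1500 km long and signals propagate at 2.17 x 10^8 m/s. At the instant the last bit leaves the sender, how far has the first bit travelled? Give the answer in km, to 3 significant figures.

t_tx = L/R = 20000/1000000000 = 2e-05 s.
Distance = s × t_tx = 217000000 × 2e-05 = 4.34 km.

4.34 km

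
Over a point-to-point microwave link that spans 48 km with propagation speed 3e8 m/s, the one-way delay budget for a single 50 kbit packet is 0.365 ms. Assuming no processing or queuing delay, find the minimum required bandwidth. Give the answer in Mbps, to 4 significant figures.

243.9 Mbps

Propagation delay = 48000 / 300000000 = 0.16 ms.
Transmission budget = 0.365 − 0.16 = 0.205 ms.
R ≥ L / t_tx = 50000 bits / 0.000205 s = 243.9 Mbps.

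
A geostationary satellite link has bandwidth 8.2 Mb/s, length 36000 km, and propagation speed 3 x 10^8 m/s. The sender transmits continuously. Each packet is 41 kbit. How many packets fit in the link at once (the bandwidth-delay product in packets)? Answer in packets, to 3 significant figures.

Propagation delay = 36000000 / 300000000 = 0.12 s.
BDP = R × t_prop = 8.2e+06 × 0.12 = 984000 bits.
In packets of 41000 bits: 24.0 packets.

24.0 packets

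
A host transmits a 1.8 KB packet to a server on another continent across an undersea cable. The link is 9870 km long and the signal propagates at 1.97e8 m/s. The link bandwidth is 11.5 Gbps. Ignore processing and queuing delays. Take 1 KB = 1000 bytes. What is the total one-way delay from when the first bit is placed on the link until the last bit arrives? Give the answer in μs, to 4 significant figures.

50100 μs

L = 14400 bits.
Transmission delay = L/R = 14400 / 11500000000 = 1.25217 μs.
Propagation delay = d/s = 9870000 m / 197000000 m/s = 50101.5 μs.
Total = 50100 μs.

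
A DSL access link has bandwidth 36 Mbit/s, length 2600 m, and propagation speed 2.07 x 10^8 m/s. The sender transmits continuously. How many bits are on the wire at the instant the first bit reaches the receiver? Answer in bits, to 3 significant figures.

452 bits

Propagation delay = 2600 / 2.07e+08 = 1.25604e-05 s.
BDP = R × t_prop = 36000000 × 1.25604e-05 = 452.174 bits.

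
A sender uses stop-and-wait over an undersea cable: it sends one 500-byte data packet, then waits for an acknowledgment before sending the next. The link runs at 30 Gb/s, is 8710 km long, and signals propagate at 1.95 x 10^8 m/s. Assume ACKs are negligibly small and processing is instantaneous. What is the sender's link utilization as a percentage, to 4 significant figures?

t_tx = L/R = 4000/30000000000 = 1.33333e-07 s.
t_prop = 8710000/195000000 = 0.0446667 s; RTT = 0.0893333 s.
Cycle = t_tx + RTT = 0.0893335 s.
Utilization = t_tx / cycle = 1.33333e-07/0.0893335 = 0.0001493 %.

0.0001493 %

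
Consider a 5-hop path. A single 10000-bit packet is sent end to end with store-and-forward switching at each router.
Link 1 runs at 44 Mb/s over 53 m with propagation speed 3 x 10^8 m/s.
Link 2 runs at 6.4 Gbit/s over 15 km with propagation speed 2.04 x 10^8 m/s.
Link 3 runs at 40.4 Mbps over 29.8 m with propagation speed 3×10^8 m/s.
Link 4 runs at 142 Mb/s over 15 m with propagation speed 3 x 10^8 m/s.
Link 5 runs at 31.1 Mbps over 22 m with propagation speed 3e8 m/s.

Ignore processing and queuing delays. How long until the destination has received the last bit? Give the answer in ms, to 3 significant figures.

Transmission delays (L/R per hop): 0.227273, 0.0015625, 0.247525, 0.0704225, 0.321543 ms; sum = 0.868326 ms.
Propagation delays (d/s per hop): 0.000176667, 0.0735294, 9.93333e-05, 5e-05, 7.33333e-05 ms; sum = 0.0739287 ms.
End-to-end = 0.942 ms.

0.942 ms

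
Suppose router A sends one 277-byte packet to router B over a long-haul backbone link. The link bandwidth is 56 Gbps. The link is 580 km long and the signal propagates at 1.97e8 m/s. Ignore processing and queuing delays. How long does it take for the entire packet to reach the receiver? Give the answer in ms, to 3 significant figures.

2.94 ms

L = 277 × 8 = 2216 bits.
Transmission delay = L/R = 2216 / 56000000000 = 3.95714e-05 ms.
Propagation delay = d/s = 580000 m / 197000000 m/s = 2.94416 ms.
Total = 2.94 ms.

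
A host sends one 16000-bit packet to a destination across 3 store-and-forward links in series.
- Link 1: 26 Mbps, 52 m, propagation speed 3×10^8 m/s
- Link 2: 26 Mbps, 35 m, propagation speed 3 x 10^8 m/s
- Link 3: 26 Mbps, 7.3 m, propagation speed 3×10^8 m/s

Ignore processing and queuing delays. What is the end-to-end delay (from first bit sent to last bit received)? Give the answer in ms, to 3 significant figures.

1.85 ms

Transmission delay per hop = L/R = 16000/26000000 = 0.615385 ms; 3 hops → 1.84615 ms.
Propagation delays (d/s per hop): 0.000173333, 0.000116667, 2.43333e-05 ms; sum = 0.000314333 ms.
End-to-end = 1.85 ms.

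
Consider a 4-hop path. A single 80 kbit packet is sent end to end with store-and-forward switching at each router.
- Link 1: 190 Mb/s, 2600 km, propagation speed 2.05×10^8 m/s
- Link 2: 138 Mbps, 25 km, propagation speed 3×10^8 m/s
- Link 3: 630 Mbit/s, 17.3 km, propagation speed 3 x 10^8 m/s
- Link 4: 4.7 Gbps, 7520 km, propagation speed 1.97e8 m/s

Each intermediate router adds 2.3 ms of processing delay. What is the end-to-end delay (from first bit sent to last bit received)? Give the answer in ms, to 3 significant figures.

59.0 ms

L = 80000 bits.
Transmission delays (L/R per hop): 0.421053, 0.57971, 0.126984, 0.0170213 ms; sum = 1.14477 ms.
Propagation delays (d/s per hop): 12.6829, 0.0833333, 0.0576667, 38.1726 ms; sum = 50.9965 ms.
Processing at 3 router(s): 3 × 2.3 ms = 6.9 ms.
End-to-end = 59.0 ms.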